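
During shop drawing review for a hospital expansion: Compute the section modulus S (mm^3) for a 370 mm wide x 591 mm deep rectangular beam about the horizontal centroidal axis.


S = b * h^2 / 6
= 370 * 591^2 / 6
= 370 * 349281 / 6
= 21538995.0 mm^3

21538995.0 mm^3


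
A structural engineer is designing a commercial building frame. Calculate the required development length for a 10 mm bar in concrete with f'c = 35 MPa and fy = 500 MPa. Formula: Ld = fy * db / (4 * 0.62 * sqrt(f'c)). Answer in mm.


Ld = (fy * db) / (4 * 0.62 * sqrt(f'c))
= (500 * 10) / (4 * 0.62 * sqrt(35))
= 5000 / 14.6719
= 340.79 mm

340.79 mm


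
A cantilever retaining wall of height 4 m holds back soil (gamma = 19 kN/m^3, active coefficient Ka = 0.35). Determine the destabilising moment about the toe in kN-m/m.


Pa = 0.5 * Ka * gamma * H^2
= 0.5 * 0.35 * 19 * 4^2
= 53.2 kN/m
Arm = H / 3 = 4 / 3 = 1.3333 m
Mo = Pa * arm = Pa * H / 3 = 53.2 * 4 / 3 = 70.9333 kN-m/m

70.9333 kN-m/m


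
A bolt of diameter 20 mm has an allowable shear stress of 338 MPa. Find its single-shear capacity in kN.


A = pi * d^2 / 4 = pi * 20^2 / 4 = 314.1593 mm^2
V = f_v * A / 1000 = 338 * 314.1593 / 1000
= 106.1858 kN

106.1858 kN


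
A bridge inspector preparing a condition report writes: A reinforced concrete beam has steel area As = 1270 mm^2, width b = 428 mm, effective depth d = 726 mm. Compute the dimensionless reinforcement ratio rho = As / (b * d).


rho = As / (b * d)
= 1270 / (428 * 726)
= 1270 / 310728
= 0.004087 (dimensionless)

0.004087 (dimensionless)


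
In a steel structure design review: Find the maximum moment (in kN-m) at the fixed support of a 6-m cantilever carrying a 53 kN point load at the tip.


For a cantilever with a point load at the free end:
M_max = P * L = 53 * 6 = 318 kN-m

318 kN-m


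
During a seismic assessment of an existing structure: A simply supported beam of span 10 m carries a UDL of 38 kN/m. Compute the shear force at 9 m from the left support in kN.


R_A = w * L / 2 = 38 * 10 / 2 = 190.0 kN
V(x) = R_A - w * x = 190.0 - 38 * 9
= -152.0 kN

-152.0 kN


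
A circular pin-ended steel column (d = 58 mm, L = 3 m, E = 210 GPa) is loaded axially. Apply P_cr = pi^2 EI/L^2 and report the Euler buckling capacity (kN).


I = pi * d^4 / 64 = 555497.2 mm^4
L = 3000.0 mm
P_cr = pi^2 * E * I / L^2
= 9.8696 * 210000.0 * 555497.2 / 3000.0^2
= 127925.88 N = 127.9259 kN

127.9259 kN


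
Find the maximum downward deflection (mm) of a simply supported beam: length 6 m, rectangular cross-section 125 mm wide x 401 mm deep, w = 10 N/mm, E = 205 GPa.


I = 125 * 401^3 / 12 = 671679177.08 mm^4
L = 6000.0 mm, w = 10 N/mm, E = 205000.0 MPa
delta = 5 * w * L^4 / (384 * E * I)
= 5 * 10 * 6000.0^4 / (384 * 205000.0 * 671679177.08)
= 1.2255 mm

1.2255 mm


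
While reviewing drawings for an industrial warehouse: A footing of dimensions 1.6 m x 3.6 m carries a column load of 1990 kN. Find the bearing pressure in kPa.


A = 1.6 * 3.6 = 5.76 m^2
q = P / A = 1990 / 5.76
= 345.4861 kPa

345.4861 kPa


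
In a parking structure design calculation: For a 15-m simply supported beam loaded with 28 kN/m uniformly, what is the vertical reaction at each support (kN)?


Total load = w * L = 28 * 15 = 420 kN
By symmetry, each reaction R = total / 2 = 420 / 2 = 210.0 kN

210.0 kN


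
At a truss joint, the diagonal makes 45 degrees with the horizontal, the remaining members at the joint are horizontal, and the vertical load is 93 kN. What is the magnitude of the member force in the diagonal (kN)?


At the joint, only the diagonal has a vertical component, so vertical equilibrium gives:
F * sin(45) = 93
F = 93 / sin(45)
= 93 / 0.707107
= 131.52 kN

131.52 kN


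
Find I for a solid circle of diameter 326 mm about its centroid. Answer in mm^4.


r = d / 2 = 326 / 2 = 163.0 mm
I = pi * r^4 / 4 = pi * 163.0^4 / 4
= 554421800.61 mm^4

554421800.61 mm^4


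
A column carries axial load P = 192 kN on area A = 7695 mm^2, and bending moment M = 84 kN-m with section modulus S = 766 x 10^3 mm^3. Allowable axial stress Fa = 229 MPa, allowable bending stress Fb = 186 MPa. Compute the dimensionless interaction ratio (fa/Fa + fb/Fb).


f_a = P / A = 192000.0 / 7695 = 24.9513 MPa
f_b = M / S = 84000000.0 / 766000.0 = 109.6606 MPa
Ratio = f_a / Fa + f_b / Fb
= 24.9513 / 229 + 109.6606 / 186
= 0.6985 (dimensionless)

0.6985 (dimensionless)


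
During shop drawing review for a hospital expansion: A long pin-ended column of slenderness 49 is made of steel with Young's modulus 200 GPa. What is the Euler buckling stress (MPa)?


sigma_cr = pi^2 * E / lambda^2
= 9.8696 * 200000.0 / 49^2
= 9.8696 * 200000.0 / 2401
= 822.1245 MPa

822.1245 MPa


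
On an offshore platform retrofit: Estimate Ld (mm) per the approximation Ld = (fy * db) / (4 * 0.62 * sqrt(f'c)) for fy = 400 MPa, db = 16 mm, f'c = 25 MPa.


Ld = (fy * db) / (4 * 0.62 * sqrt(f'c))
= (400 * 16) / (4 * 0.62 * sqrt(25))
= 6400 / 12.4
= 516.13 mm

516.13 mm


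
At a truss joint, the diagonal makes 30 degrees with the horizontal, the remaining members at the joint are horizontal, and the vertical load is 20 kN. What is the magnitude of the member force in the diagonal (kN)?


At the joint, only the diagonal has a vertical component, so vertical equilibrium gives:
F * sin(30) = 20
F = 20 / sin(30)
= 20 / 0.5
= 40.0 kN

40.0 kN


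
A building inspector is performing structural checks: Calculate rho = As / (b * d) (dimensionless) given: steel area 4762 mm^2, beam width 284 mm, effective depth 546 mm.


rho = As / (b * d)
= 4762 / (284 * 546)
= 4762 / 155064
= 0.03071 (dimensionless)

0.03071 (dimensionless)


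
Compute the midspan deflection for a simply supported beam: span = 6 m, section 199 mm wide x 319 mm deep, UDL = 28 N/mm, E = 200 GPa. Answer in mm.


I = 199 * 319^3 / 12 = 538324170.08 mm^4
L = 6000.0 mm, w = 28 N/mm, E = 200000.0 MPa
delta = 5 * w * L^4 / (384 * E * I)
= 5 * 28 * 6000.0^4 / (384 * 200000.0 * 538324170.08)
= 4.3886 mm

4.3886 mm


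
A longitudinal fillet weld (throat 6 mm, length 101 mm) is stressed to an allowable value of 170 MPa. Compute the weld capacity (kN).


Strength = throat * length * allowable stress
= 6 * 101 * 170 N
= 103020 N
= 103.02 kN

103.02 kN


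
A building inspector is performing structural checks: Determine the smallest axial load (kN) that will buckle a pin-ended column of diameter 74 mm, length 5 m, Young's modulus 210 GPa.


I = pi * d^4 / 64 = 1471962.61 mm^4
L = 5000.0 mm
P_cr = pi^2 * E * I / L^2
= 9.8696 * 210000.0 * 1471962.61 / 5000.0^2
= 122032.58 N = 122.0326 kN

122.0326 kN


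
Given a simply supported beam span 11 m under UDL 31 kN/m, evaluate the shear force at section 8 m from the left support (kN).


R_A = w * L / 2 = 31 * 11 / 2 = 170.5 kN
V(x) = R_A - w * x = 170.5 - 31 * 8
= -77.5 kN

-77.5 kN


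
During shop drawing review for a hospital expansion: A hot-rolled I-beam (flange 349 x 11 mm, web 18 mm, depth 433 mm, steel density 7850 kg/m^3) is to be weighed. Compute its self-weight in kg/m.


A_flanges = 2 * 349 * 11 = 7678 mm^2
A_web = (433 - 2 * 11) * 18 = 7398 mm^2
A_total = 7678 + 7398 = 15076 mm^2 = 0.015076 m^2
Weight = rho * A = 7850 * 0.015076 = 118.3466 kg/m

118.3466 kg/m


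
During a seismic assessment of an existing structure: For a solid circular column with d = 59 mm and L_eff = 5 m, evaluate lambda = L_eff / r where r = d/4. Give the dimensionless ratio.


Radius of gyration r = d / 4 = 59 / 4 = 14.75 mm
L_eff = 5000.0 mm
Slenderness ratio = L / r = 5000.0 / 14.75 = 338.98 (dimensionless)

338.98 (dimensionless)


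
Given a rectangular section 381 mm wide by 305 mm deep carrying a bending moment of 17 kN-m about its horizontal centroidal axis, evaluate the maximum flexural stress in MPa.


I = b * h^3 / 12 = 381 * 305^3 / 12 = 900830843.75 mm^4
y = h / 2 = 305 / 2 = 152.5 mm
M = 17 kN-m = 17000000.0 N-mm
sigma = M * y / I = 17000000.0 * 152.5 / 900830843.75
= 2.88 MPa

2.88 MPa


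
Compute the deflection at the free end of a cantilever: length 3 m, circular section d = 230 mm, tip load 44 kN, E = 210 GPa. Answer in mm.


I = pi * d^4 / 64 = pi * 230^4 / 64 = 137366629.65 mm^4
L = 3000.0 mm, P = 44000.0 N, E = 210000.0 MPa
delta = P * L^3 / (3 * E * I)
= 44000.0 * 3000.0^3 / (3 * 210000.0 * 137366629.65)
= 13.7276 mm

13.7276 mm


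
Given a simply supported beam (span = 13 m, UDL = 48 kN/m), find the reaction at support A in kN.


Total load = w * L = 48 * 13 = 624 kN
By symmetry, each reaction R = total / 2 = 624 / 2 = 312.0 kN

312.0 kN


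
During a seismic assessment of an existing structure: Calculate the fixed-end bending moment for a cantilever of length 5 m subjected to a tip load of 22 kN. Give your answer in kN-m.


For a cantilever with a point load at the free end:
M_max = P * L = 22 * 5 = 110 kN-m

110 kN-m


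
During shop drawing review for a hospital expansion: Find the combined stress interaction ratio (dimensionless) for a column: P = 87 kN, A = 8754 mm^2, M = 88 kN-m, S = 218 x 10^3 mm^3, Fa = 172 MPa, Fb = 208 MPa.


f_a = P / A = 87000.0 / 8754 = 9.9383 MPa
f_b = M / S = 88000000.0 / 218000.0 = 403.6697 MPa
Ratio = f_a / Fa + f_b / Fb
= 9.9383 / 172 + 403.6697 / 208
= 1.9985 (dimensionless)

1.9985 (dimensionless)


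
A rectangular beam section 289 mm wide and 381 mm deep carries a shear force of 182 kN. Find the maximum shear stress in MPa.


A = b * h = 289 * 381 = 110109 mm^2
V = 182 kN = 182000.0 N
tau_max = 1.5 * V / A = 1.5 * 182000.0 / 110109
= 2.4794 MPa

2.4794 MPa


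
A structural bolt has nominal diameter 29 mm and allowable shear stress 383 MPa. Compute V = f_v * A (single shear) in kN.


A = pi * d^2 / 4 = pi * 29^2 / 4 = 660.5199 mm^2
V = f_v * A / 1000 = 383 * 660.5199 / 1000
= 252.9791 kN

252.9791 kN


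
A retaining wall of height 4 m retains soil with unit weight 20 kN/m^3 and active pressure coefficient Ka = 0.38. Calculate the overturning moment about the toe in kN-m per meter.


Pa = 0.5 * Ka * gamma * H^2
= 0.5 * 0.38 * 20 * 4^2
= 60.8 kN/m
Arm = H / 3 = 4 / 3 = 1.3333 m
Mo = Pa * arm = Pa * H / 3 = 60.8 * 4 / 3 = 81.0667 kN-m/m

81.0667 kN-m/m


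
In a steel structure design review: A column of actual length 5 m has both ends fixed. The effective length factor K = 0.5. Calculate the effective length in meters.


L_eff = K * L
= 0.5 * 5
= 2.5 m

2.5 m


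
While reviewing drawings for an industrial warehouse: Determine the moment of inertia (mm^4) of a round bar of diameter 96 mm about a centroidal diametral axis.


r = d / 2 = 96 / 2 = 48.0 mm
I = pi * r^4 / 4 = pi * 48.0^4 / 4
= 4169220.18 mm^4

4169220.18 mm^4


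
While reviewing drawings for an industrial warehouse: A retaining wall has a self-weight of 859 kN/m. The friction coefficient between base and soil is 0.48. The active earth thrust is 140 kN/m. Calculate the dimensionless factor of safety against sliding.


Resisting force = mu * W = 0.48 * 859 = 412.32 kN/m
FOS = Resisting / Driving = 412.32 / 140
= 2.9451 (dimensionless)

2.9451 (dimensionless)


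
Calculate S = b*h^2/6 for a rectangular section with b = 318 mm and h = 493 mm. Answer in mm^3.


S = b * h^2 / 6
= 318 * 493^2 / 6
= 318 * 243049 / 6
= 12881597.0 mm^3

12881597.0 mm^3


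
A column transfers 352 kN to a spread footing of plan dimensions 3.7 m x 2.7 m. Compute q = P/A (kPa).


A = 3.7 * 2.7 = 9.99 m^2
q = P / A = 352 / 9.99
= 35.2352 kPa

35.2352 kPa


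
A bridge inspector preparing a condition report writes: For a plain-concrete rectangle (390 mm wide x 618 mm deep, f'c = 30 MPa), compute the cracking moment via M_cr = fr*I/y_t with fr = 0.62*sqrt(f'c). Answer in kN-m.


fr = 0.62 * sqrt(30) = 0.62 * 5.4772 = 3.3959 MPa
I = 390 * 618^3 / 12 = 7670943540.0 mm^4
y_t = 309.0 mm
M_cr = fr * I / y_t = 3.3959 * 7670943540.0 / 309.0 N-mm
= 84.3029 kN-m

84.3029 kN-m


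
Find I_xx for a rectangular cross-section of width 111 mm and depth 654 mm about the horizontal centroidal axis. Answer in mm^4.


I = b * h^3 / 12
= 111 * 654^3 / 12
= 111 * 279726264 / 12
= 2587467942.0 mm^4

2587467942.0 mm^4


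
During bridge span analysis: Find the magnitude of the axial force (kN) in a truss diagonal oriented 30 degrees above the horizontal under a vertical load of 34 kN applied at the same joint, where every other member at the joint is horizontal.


At the joint, only the diagonal has a vertical component, so vertical equilibrium gives:
F * sin(30) = 34
F = 34 / sin(30)
= 34 / 0.5
= 68.0 kN

68.0 kN


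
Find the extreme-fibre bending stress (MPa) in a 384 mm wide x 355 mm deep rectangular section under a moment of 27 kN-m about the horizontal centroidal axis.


I = b * h^3 / 12 = 384 * 355^3 / 12 = 1431644000.0 mm^4
y = h / 2 = 355 / 2 = 177.5 mm
M = 27 kN-m = 27000000.0 N-mm
sigma = M * y / I = 27000000.0 * 177.5 / 1431644000.0
= 3.35 MPa

3.35 MPa


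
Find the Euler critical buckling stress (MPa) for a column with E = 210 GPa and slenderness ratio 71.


sigma_cr = pi^2 * E / lambda^2
= 9.8696 * 210000.0 / 71^2
= 9.8696 * 210000.0 / 5041
= 411.1519 MPa

411.1519 MPa


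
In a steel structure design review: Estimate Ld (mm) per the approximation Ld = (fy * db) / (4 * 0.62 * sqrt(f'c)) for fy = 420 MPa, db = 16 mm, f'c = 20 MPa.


Ld = (fy * db) / (4 * 0.62 * sqrt(f'c))
= (420 * 16) / (4 * 0.62 * sqrt(20))
= 6720 / 11.0909
= 605.9 mm

605.9 mm


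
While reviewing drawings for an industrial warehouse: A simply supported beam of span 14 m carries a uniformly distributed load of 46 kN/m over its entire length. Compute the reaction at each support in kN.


Total load = w * L = 46 * 14 = 644 kN
By symmetry, each reaction R = total / 2 = 644 / 2 = 322.0 kN

322.0 kN


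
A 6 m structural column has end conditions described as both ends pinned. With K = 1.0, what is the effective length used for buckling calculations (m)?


L_eff = K * L
= 1.0 * 6
= 6.0 m

6.0 m


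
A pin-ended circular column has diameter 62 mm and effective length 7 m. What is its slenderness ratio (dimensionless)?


Radius of gyration r = d / 4 = 62 / 4 = 15.5 mm
L_eff = 7000.0 mm
Slenderness ratio = L / r = 7000.0 / 15.5 = 451.61 (dimensionless)

451.61 (dimensionless)


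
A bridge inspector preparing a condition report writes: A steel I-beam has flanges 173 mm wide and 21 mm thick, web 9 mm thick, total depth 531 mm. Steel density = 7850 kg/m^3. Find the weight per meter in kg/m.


A_flanges = 2 * 173 * 21 = 7266 mm^2
A_web = (531 - 2 * 21) * 9 = 4401 mm^2
A_total = 7266 + 4401 = 11667 mm^2 = 0.011667 m^2
Weight = rho * A = 7850 * 0.011667 = 91.5859 kg/m

91.5859 kg/m


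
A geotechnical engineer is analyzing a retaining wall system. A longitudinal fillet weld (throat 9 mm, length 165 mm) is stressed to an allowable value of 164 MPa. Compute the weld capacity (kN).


Strength = throat * length * allowable stress
= 9 * 165 * 164 N
= 243540 N
= 243.54 kN

243.54 kN


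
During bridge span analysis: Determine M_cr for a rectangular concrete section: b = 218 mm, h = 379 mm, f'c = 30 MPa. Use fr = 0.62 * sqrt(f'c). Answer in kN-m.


fr = 0.62 * sqrt(30) = 0.62 * 5.4772 = 3.3959 MPa
I = 218 * 379^3 / 12 = 988992225.17 mm^4
y_t = 189.5 mm
M_cr = fr * I / y_t = 3.3959 * 988992225.17 / 189.5 N-mm
= 17.7229 kN-m

17.7229 kN-m


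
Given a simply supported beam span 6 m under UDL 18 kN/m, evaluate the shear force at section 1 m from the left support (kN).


R_A = w * L / 2 = 18 * 6 / 2 = 54.0 kN
V(x) = R_A - w * x = 54.0 - 18 * 1
= 36.0 kN

36.0 kN


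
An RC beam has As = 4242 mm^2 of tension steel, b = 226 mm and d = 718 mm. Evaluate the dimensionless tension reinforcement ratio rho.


rho = As / (b * d)
= 4242 / (226 * 718)
= 4242 / 162268
= 0.026142 (dimensionless)

0.026142 (dimensionless)


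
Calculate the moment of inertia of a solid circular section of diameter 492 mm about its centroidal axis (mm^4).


r = d / 2 = 492 / 2 = 246.0 mm
I = pi * r^4 / 4 = pi * 246.0^4 / 4
= 2876274359.48 mm^4

2876274359.48 mm^4


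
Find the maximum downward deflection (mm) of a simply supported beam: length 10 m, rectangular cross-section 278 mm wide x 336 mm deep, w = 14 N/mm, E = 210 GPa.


I = 278 * 336^3 / 12 = 878782464.0 mm^4
L = 10000.0 mm, w = 14 N/mm, E = 210000.0 MPa
delta = 5 * w * L^4 / (384 * E * I)
= 5 * 14 * 10000.0^4 / (384 * 210000.0 * 878782464.0)
= 9.8779 mm

9.8779 mm


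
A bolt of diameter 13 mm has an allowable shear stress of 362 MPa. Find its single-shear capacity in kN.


A = pi * d^2 / 4 = pi * 13^2 / 4 = 132.7323 mm^2
V = f_v * A / 1000 = 362 * 132.7323 / 1000
= 48.0491 kN

48.0491 kN


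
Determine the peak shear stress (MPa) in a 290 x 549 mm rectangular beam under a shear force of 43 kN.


A = b * h = 290 * 549 = 159210 mm^2
V = 43 kN = 43000.0 N
tau_max = 1.5 * V / A = 1.5 * 43000.0 / 159210
= 0.4051 MPa

0.4051 MPa


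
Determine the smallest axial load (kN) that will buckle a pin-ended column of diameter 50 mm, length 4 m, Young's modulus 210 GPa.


I = pi * d^4 / 64 = 306796.16 mm^4
L = 4000.0 mm
P_cr = pi^2 * E * I / L^2
= 9.8696 * 210000.0 * 306796.16 / 4000.0^2
= 39741.93 N = 39.7419 kN

39.7419 kN


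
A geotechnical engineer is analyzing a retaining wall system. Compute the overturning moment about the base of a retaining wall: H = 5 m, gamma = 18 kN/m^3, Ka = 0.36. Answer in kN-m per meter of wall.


Pa = 0.5 * Ka * gamma * H^2
= 0.5 * 0.36 * 18 * 5^2
= 81.0 kN/m
Arm = H / 3 = 5 / 3 = 1.6667 m
Mo = Pa * arm = Pa * H / 3 = 81.0 * 5 / 3 = 135.0 kN-m/m

135.0 kN-m/m


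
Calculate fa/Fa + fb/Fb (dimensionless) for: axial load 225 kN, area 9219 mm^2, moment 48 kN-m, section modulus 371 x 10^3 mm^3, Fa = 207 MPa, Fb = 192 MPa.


f_a = P / A = 225000.0 / 9219 = 24.4061 MPa
f_b = M / S = 48000000.0 / 371000.0 = 129.3801 MPa
Ratio = f_a / Fa + f_b / Fb
= 24.4061 / 207 + 129.3801 / 192
= 0.7918 (dimensionless)

0.7918 (dimensionless)


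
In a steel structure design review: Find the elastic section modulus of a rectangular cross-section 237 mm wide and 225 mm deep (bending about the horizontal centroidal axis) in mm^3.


S = b * h^2 / 6
= 237 * 225^2 / 6
= 237 * 50625 / 6
= 1999687.5 mm^3

1999687.5 mm^3


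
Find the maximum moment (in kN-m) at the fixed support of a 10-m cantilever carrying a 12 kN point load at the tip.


For a cantilever with a point load at the free end:
M_max = P * L = 12 * 10 = 120 kN-m

120 kN-m


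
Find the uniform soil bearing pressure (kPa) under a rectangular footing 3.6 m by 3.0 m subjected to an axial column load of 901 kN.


A = 3.6 * 3.0 = 10.8 m^2
q = P / A = 901 / 10.8
= 83.4259 kPa

83.4259 kPa


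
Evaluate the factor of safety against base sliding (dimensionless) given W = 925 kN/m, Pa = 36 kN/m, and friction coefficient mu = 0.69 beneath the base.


Resisting force = mu * W = 0.69 * 925 = 638.25 kN/m
FOS = Resisting / Driving = 638.25 / 36
= 17.7292 (dimensionless)

17.7292 (dimensionless)


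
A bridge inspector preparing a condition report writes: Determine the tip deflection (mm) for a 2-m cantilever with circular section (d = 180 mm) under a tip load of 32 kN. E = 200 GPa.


I = pi * d^4 / 64 = pi * 180^4 / 64 = 51529973.5 mm^4
L = 2000.0 mm, P = 32000.0 N, E = 200000.0 MPa
delta = P * L^3 / (3 * E * I)
= 32000.0 * 2000.0^3 / (3 * 200000.0 * 51529973.5)
= 8.28 mm

8.28 mm


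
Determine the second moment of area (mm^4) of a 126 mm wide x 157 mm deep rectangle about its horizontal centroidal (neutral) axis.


I = b * h^3 / 12
= 126 * 157^3 / 12
= 126 * 3869893 / 12
= 40633876.5 mm^4

40633876.5 mm^4


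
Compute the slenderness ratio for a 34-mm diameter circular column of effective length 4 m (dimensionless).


Radius of gyration r = d / 4 = 34 / 4 = 8.5 mm
L_eff = 4000.0 mm
Slenderness ratio = L / r = 4000.0 / 8.5 = 470.59 (dimensionless)

470.59 (dimensionless)


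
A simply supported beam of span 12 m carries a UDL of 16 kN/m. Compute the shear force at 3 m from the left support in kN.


R_A = w * L / 2 = 16 * 12 / 2 = 96.0 kN
V(x) = R_A - w * x = 96.0 - 16 * 3
= 48.0 kN

48.0 kN


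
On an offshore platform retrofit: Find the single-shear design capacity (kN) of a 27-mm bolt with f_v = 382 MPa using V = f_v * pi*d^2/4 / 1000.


A = pi * d^2 / 4 = pi * 27^2 / 4 = 572.5553 mm^2
V = f_v * A / 1000 = 382 * 572.5553 / 1000
= 218.7161 kN

218.7161 kN


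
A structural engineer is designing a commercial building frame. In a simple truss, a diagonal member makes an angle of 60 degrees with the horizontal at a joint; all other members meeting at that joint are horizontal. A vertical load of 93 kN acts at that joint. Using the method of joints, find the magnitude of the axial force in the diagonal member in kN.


At the joint, only the diagonal has a vertical component, so vertical equilibrium gives:
F * sin(60) = 93
F = 93 / sin(60)
= 93 / 0.866025
= 107.39 kN

107.39 kN


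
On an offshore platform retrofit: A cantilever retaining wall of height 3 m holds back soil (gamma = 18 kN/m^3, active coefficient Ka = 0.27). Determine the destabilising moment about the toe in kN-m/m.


Pa = 0.5 * Ka * gamma * H^2
= 0.5 * 0.27 * 18 * 3^2
= 21.87 kN/m
Arm = H / 3 = 3 / 3 = 1.0 m
Mo = Pa * arm = Pa * H / 3 = 21.87 * 3 / 3 = 21.87 kN-m/m

21.87 kN-m/m


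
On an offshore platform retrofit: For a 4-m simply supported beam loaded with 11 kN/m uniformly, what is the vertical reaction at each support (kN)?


Total load = w * L = 11 * 4 = 44 kN
By symmetry, each reaction R = total / 2 = 44 / 2 = 22.0 kN

22.0 kN


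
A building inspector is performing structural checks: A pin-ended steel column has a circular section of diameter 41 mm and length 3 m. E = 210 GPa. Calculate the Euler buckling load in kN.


I = pi * d^4 / 64 = 138709.22 mm^4
L = 3000.0 mm
P_cr = pi^2 * E * I / L^2
= 9.8696 * 210000.0 * 138709.22 / 3000.0^2
= 31943.45 N = 31.9435 kN

31.9435 kN


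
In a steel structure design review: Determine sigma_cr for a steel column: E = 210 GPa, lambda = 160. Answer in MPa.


sigma_cr = pi^2 * E / lambda^2
= 9.8696 * 210000.0 / 160^2
= 9.8696 * 210000.0 / 25600
= 80.9616 MPa

80.9616 MPa


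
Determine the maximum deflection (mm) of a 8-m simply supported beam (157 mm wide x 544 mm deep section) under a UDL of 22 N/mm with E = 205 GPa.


I = 157 * 544^3 / 12 = 2106275157.33 mm^4
L = 8000.0 mm, w = 22 N/mm, E = 205000.0 MPa
delta = 5 * w * L^4 / (384 * E * I)
= 5 * 22 * 8000.0^4 / (384 * 205000.0 * 2106275157.33)
= 2.7174 mm

2.7174 mm


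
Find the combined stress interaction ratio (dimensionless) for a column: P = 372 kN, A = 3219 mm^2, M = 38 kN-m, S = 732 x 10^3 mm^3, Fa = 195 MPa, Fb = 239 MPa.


f_a = P / A = 372000.0 / 3219 = 115.5638 MPa
f_b = M / S = 38000000.0 / 732000.0 = 51.9126 MPa
Ratio = f_a / Fa + f_b / Fb
= 115.5638 / 195 + 51.9126 / 239
= 0.8098 (dimensionless)

0.8098 (dimensionless)


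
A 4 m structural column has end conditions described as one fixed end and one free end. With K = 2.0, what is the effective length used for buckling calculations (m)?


L_eff = K * L
= 2.0 * 4
= 8.0 m

8.0 m


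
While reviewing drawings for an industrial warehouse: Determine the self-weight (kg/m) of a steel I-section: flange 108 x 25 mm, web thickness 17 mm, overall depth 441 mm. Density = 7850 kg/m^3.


A_flanges = 2 * 108 * 25 = 5400 mm^2
A_web = (441 - 2 * 25) * 17 = 6647 mm^2
A_total = 5400 + 6647 = 12047 mm^2 = 0.012047 m^2
Weight = rho * A = 7850 * 0.012047 = 94.569 kg/m

94.569 kg/m


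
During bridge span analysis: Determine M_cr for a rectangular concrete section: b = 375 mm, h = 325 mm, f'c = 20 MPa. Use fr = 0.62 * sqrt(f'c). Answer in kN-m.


fr = 0.62 * sqrt(20) = 0.62 * 4.4721 = 2.7727 MPa
I = 375 * 325^3 / 12 = 1072753906.25 mm^4
y_t = 162.5 mm
M_cr = fr * I / y_t = 2.7727 * 1072753906.25 / 162.5 N-mm
= 18.3043 kN-m

18.3043 kN-m


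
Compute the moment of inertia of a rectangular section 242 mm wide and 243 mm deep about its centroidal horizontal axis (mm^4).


I = b * h^3 / 12
= 242 * 243^3 / 12
= 242 * 14348907 / 12
= 289369624.5 mm^4

289369624.5 mm^4


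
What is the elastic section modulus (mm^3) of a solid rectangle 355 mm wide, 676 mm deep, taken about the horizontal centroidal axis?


S = b * h^2 / 6
= 355 * 676^2 / 6
= 355 * 456976 / 6
= 27037746.67 mm^3

27037746.67 mm^3


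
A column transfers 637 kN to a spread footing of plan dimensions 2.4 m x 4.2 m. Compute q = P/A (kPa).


A = 2.4 * 4.2 = 10.08 m^2
q = P / A = 637 / 10.08
= 63.1944 kPa

63.1944 kPa


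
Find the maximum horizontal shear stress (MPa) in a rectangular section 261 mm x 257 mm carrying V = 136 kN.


A = b * h = 261 * 257 = 67077 mm^2
V = 136 kN = 136000.0 N
tau_max = 1.5 * V / A = 1.5 * 136000.0 / 67077
= 3.0413 MPa

3.0413 MPa


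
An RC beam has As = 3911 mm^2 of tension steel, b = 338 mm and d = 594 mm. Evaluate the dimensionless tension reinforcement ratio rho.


rho = As / (b * d)
= 3911 / (338 * 594)
= 3911 / 200772
= 0.01948 (dimensionless)

0.01948 (dimensionless)


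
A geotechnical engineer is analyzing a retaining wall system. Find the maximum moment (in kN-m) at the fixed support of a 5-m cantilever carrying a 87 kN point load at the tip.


For a cantilever with a point load at the free end:
M_max = P * L = 87 * 5 = 435 kN-m

435 kN-m


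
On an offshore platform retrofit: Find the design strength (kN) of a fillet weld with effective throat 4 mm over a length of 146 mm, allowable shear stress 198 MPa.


Strength = throat * length * allowable stress
= 4 * 146 * 198 N
= 115632 N
= 115.63 kN

115.63 kN


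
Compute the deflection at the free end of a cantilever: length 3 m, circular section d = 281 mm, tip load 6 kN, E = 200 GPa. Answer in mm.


I = pi * d^4 / 64 = pi * 281^4 / 64 = 306051969.3 mm^4
L = 3000.0 mm, P = 6000.0 N, E = 200000.0 MPa
delta = P * L^3 / (3 * E * I)
= 6000.0 * 3000.0^3 / (3 * 200000.0 * 306051969.3)
= 0.8822 mm

0.8822 mm


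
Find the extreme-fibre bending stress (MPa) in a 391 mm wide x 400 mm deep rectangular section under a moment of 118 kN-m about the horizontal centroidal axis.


I = b * h^3 / 12 = 391 * 400^3 / 12 = 2085333333.33 mm^4
y = h / 2 = 400 / 2 = 200.0 mm
M = 118 kN-m = 118000000.0 N-mm
sigma = M * y / I = 118000000.0 * 200.0 / 2085333333.33
= 11.32 MPa

11.32 MPa


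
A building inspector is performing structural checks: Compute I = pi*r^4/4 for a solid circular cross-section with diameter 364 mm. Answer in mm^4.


r = d / 2 = 364 / 2 = 182.0 mm
I = pi * r^4 / 4 = pi * 182.0^4 / 4
= 861738374.79 mm^4

861738374.79 mm^4


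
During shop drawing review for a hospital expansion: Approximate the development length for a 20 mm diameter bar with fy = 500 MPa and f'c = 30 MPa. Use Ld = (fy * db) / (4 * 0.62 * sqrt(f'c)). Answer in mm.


Ld = (fy * db) / (4 * 0.62 * sqrt(f'c))
= (500 * 20) / (4 * 0.62 * sqrt(30))
= 10000 / 13.5835
= 736.19 mm

736.19 mm


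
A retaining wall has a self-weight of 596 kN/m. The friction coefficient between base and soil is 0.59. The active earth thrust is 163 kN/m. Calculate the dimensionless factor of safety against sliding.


Resisting force = mu * W = 0.59 * 596 = 351.64 kN/m
FOS = Resisting / Driving = 351.64 / 163
= 2.1573 (dimensionless)

2.1573 (dimensionless)


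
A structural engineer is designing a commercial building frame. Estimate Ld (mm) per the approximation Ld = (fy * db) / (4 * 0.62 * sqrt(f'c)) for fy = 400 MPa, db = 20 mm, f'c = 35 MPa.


Ld = (fy * db) / (4 * 0.62 * sqrt(f'c))
= (400 * 20) / (4 * 0.62 * sqrt(35))
= 8000 / 14.6719
= 545.26 mm

545.26 mm


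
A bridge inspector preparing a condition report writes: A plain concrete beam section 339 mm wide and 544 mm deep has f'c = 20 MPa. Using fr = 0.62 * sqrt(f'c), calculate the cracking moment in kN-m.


fr = 0.62 * sqrt(20) = 0.62 * 4.4721 = 2.7727 MPa
I = 339 * 544^3 / 12 = 4547944448.0 mm^4
y_t = 272.0 mm
M_cr = fr * I / y_t = 2.7727 * 4547944448.0 / 272.0 N-mm
= 46.361 kN-m

46.361 kN-m


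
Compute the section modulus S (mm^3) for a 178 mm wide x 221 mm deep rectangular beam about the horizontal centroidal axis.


S = b * h^2 / 6
= 178 * 221^2 / 6
= 178 * 48841 / 6
= 1448949.67 mm^3

1448949.67 mm^3


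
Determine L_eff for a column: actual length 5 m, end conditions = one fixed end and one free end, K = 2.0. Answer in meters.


L_eff = K * L
= 2.0 * 5
= 10.0 m

10.0 m


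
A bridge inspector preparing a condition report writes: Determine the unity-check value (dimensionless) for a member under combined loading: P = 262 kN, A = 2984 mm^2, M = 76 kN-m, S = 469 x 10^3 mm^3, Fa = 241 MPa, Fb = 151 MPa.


f_a = P / A = 262000.0 / 2984 = 87.8016 MPa
f_b = M / S = 76000000.0 / 469000.0 = 162.0469 MPa
Ratio = f_a / Fa + f_b / Fb
= 87.8016 / 241 + 162.0469 / 151
= 1.4375 (dimensionless)

1.4375 (dimensionless)


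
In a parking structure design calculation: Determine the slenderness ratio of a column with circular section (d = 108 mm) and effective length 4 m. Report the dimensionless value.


Radius of gyration r = d / 4 = 108 / 4 = 27.0 mm
L_eff = 4000.0 mm
Slenderness ratio = L / r = 4000.0 / 27.0 = 148.15 (dimensionless)

148.15 (dimensionless)


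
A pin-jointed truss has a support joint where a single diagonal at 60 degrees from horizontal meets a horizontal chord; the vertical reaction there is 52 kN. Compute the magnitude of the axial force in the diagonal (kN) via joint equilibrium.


At the joint, only the diagonal has a vertical component, so vertical equilibrium gives:
F * sin(60) = 52
F = 52 / sin(60)
= 52 / 0.866025
= 60.04 kN

60.04 kN


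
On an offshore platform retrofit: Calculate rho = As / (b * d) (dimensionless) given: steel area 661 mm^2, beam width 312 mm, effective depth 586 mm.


rho = As / (b * d)
= 661 / (312 * 586)
= 661 / 182832
= 0.003615 (dimensionless)

0.003615 (dimensionless)


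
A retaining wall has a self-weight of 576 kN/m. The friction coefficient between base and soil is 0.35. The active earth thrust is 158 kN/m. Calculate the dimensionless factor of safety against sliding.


Resisting force = mu * W = 0.35 * 576 = 201.6 kN/m
FOS = Resisting / Driving = 201.6 / 158
= 1.2759 (dimensionless)

1.2759 (dimensionless)


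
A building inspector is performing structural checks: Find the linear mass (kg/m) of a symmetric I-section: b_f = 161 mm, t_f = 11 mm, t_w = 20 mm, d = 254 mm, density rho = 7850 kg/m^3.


A_flanges = 2 * 161 * 11 = 3542 mm^2
A_web = (254 - 2 * 11) * 20 = 4640 mm^2
A_total = 3542 + 4640 = 8182 mm^2 = 0.008182 m^2
Weight = rho * A = 7850 * 0.008182 = 64.2287 kg/m

64.2287 kg/m


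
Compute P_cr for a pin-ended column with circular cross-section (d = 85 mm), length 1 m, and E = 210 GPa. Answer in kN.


I = pi * d^4 / 64 = 2562392.19 mm^4
L = 1000.0 mm
P_cr = pi^2 * E * I / L^2
= 9.8696 * 210000.0 * 2562392.19 / 1000.0^2
= 5310857.41 N = 5310.8574 kN

5310.8574 kN


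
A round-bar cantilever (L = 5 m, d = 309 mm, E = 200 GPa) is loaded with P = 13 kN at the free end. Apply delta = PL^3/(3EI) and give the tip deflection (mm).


I = pi * d^4 / 64 = pi * 309^4 / 64 = 447511104.58 mm^4
L = 5000.0 mm, P = 13000.0 N, E = 200000.0 MPa
delta = P * L^3 / (3 * E * I)
= 13000.0 * 5000.0^3 / (3 * 200000.0 * 447511104.58)
= 6.052 mm

6.052 mm


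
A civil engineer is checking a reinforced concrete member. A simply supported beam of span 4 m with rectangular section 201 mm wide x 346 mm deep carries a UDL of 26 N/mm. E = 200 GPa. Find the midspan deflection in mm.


I = 201 * 346^3 / 12 = 693814078.0 mm^4
L = 4000.0 mm, w = 26 N/mm, E = 200000.0 MPa
delta = 5 * w * L^4 / (384 * E * I)
= 5 * 26 * 4000.0^4 / (384 * 200000.0 * 693814078.0)
= 0.6246 mm

0.6246 mm


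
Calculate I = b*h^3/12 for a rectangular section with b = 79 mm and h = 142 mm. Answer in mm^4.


I = b * h^3 / 12
= 79 * 142^3 / 12
= 79 * 2863288 / 12
= 18849979.33 mm^4

18849979.33 mm^4


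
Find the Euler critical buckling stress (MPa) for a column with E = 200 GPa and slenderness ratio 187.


sigma_cr = pi^2 * E / lambda^2
= 9.8696 * 200000.0 / 187^2
= 9.8696 * 200000.0 / 34969
= 56.4477 MPa

56.4477 MPa


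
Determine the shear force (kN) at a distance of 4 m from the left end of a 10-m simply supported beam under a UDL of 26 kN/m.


R_A = w * L / 2 = 26 * 10 / 2 = 130.0 kN
V(x) = R_A - w * x = 130.0 - 26 * 4
= 26.0 kN

26.0 kN


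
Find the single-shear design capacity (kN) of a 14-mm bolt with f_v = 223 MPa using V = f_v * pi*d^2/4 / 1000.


A = pi * d^2 / 4 = pi * 14^2 / 4 = 153.938 mm^2
V = f_v * A / 1000 = 223 * 153.938 / 1000
= 34.3282 kN

34.3282 kN


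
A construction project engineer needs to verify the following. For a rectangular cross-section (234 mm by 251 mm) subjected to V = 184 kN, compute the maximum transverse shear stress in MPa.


A = b * h = 234 * 251 = 58734 mm^2
V = 184 kN = 184000.0 N
tau_max = 1.5 * V / A = 1.5 * 184000.0 / 58734
= 4.6992 MPa

4.6992 MPa


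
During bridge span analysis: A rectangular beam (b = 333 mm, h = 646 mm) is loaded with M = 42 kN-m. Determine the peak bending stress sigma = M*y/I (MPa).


I = b * h^3 / 12 = 333 * 646^3 / 12 = 7481015274.0 mm^4
y = h / 2 = 646 / 2 = 323.0 mm
M = 42 kN-m = 42000000.0 N-mm
sigma = M * y / I = 42000000.0 * 323.0 / 7481015274.0
= 1.81 MPa

1.81 MPa


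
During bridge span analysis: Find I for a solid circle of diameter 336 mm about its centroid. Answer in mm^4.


r = d / 2 = 336 / 2 = 168.0 mm
I = pi * r^4 / 4 = pi * 168.0^4 / 4
= 625643602.8 mm^4

625643602.8 mm^4


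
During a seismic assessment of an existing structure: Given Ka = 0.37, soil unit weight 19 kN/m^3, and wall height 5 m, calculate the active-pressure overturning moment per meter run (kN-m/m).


Pa = 0.5 * Ka * gamma * H^2
= 0.5 * 0.37 * 19 * 5^2
= 87.875 kN/m
Arm = H / 3 = 5 / 3 = 1.6667 m
Mo = Pa * arm = Pa * H / 3 = 87.875 * 5 / 3 = 146.4583 kN-m/m

146.4583 kN-m/m


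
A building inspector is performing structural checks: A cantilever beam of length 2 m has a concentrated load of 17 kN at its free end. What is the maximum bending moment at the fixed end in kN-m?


For a cantilever with a point load at the free end:
M_max = P * L = 17 * 2 = 34 kN-m

34 kN-m


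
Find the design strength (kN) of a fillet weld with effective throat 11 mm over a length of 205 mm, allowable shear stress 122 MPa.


Strength = throat * length * allowable stress
= 11 * 205 * 122 N
= 275110 N
= 275.11 kN

275.11 kN


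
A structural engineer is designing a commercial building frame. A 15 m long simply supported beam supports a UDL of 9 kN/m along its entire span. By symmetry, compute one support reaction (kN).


Total load = w * L = 9 * 15 = 135 kN
By symmetry, each reaction R = total / 2 = 135 / 2 = 67.5 kN

67.5 kN


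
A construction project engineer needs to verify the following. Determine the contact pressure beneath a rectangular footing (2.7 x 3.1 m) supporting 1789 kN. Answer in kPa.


A = 2.7 * 3.1 = 8.37 m^2
q = P / A = 1789 / 8.37
= 213.7395 kPa

213.7395 kPa


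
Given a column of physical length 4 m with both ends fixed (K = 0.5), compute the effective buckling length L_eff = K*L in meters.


L_eff = K * L
= 0.5 * 4
= 2.0 m

2.0 m


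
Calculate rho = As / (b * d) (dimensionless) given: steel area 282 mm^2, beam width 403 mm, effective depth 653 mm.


rho = As / (b * d)
= 282 / (403 * 653)
= 282 / 263159
= 0.001072 (dimensionless)

0.001072 (dimensionless)


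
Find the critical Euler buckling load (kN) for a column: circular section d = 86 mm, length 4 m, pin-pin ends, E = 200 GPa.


I = pi * d^4 / 64 = 2685120.03 mm^4
L = 4000.0 mm
P_cr = pi^2 * E * I / L^2
= 9.8696 * 200000.0 * 2685120.03 / 4000.0^2
= 331263.41 N = 331.2634 kN

331.2634 kN


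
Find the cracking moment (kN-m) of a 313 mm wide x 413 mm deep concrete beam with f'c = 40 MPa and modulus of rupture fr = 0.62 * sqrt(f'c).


fr = 0.62 * sqrt(40) = 0.62 * 6.3246 = 3.9212 MPa
I = 313 * 413^3 / 12 = 1837440338.42 mm^4
y_t = 206.5 mm
M_cr = fr * I / y_t = 3.9212 * 1837440338.42 / 206.5 N-mm
= 34.8911 kN-m

34.8911 kN-m


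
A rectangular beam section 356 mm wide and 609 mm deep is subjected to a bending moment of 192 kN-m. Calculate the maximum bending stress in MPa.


I = b * h^3 / 12 = 356 * 609^3 / 12 = 6700707027.0 mm^4
y = h / 2 = 609 / 2 = 304.5 mm
M = 192 kN-m = 192000000.0 N-mm
sigma = M * y / I = 192000000.0 * 304.5 / 6700707027.0
= 8.73 MPa

8.73 MPa


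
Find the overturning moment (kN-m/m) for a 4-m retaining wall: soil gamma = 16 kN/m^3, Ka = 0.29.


Pa = 0.5 * Ka * gamma * H^2
= 0.5 * 0.29 * 16 * 4^2
= 37.12 kN/m
Arm = H / 3 = 4 / 3 = 1.3333 m
Mo = Pa * arm = Pa * H / 3 = 37.12 * 4 / 3 = 49.4933 kN-m/m

49.4933 kN-m/m


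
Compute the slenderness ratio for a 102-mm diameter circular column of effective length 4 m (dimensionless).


Radius of gyration r = d / 4 = 102 / 4 = 25.5 mm
L_eff = 4000.0 mm
Slenderness ratio = L / r = 4000.0 / 25.5 = 156.86 (dimensionless)

156.86 (dimensionless)


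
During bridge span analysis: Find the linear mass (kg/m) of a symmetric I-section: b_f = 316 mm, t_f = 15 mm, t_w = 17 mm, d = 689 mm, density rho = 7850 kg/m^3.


A_flanges = 2 * 316 * 15 = 9480 mm^2
A_web = (689 - 2 * 15) * 17 = 11203 mm^2
A_total = 9480 + 11203 = 20683 mm^2 = 0.020683 m^2
Weight = rho * A = 7850 * 0.020683 = 162.3615 kg/m

162.3615 kg/m


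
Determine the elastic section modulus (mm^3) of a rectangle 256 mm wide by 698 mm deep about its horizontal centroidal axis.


S = b * h^2 / 6
= 256 * 698^2 / 6
= 256 * 487204 / 6
= 20787370.67 mm^3

20787370.67 mm^3


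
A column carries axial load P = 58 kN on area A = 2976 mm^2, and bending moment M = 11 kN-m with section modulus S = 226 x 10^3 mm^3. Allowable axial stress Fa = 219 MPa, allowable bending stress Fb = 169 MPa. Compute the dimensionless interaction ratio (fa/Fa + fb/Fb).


f_a = P / A = 58000.0 / 2976 = 19.4892 MPa
f_b = M / S = 11000000.0 / 226000.0 = 48.6726 MPa
Ratio = f_a / Fa + f_b / Fb
= 19.4892 / 219 + 48.6726 / 169
= 0.377 (dimensionless)

0.377 (dimensionless)


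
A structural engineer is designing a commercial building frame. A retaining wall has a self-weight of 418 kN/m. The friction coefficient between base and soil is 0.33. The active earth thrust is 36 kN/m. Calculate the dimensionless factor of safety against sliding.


Resisting force = mu * W = 0.33 * 418 = 137.94 kN/m
FOS = Resisting / Driving = 137.94 / 36
= 3.8317 (dimensionless)

3.8317 (dimensionless)


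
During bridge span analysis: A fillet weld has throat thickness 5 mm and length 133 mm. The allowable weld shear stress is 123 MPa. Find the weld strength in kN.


Strength = throat * length * allowable stress
= 5 * 133 * 123 N
= 81795 N
= 81.8 kN

81.8 kN


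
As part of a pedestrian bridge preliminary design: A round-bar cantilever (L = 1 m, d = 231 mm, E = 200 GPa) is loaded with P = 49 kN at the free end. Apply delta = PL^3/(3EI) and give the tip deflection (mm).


I = pi * d^4 / 64 = pi * 231^4 / 64 = 139771240.06 mm^4
L = 1000.0 mm, P = 49000.0 N, E = 200000.0 MPa
delta = P * L^3 / (3 * E * I)
= 49000.0 * 1000.0^3 / (3 * 200000.0 * 139771240.06)
= 0.5843 mm

0.5843 mm


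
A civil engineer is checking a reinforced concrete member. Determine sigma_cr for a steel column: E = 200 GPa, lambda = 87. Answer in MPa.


sigma_cr = pi^2 * E / lambda^2
= 9.8696 * 200000.0 / 87^2
= 9.8696 * 200000.0 / 7569
= 260.7902 MPa

260.7902 MPa


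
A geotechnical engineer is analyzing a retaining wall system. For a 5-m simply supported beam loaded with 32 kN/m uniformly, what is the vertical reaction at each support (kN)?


Total load = w * L = 32 * 5 = 160 kN
By symmetry, each reaction R = total / 2 = 160 / 2 = 80.0 kN

80.0 kN


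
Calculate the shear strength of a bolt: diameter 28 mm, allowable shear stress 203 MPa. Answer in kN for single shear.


A = pi * d^2 / 4 = pi * 28^2 / 4 = 615.7522 mm^2
V = f_v * A / 1000 = 203 * 615.7522 / 1000
= 124.9977 kN

124.9977 kN
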